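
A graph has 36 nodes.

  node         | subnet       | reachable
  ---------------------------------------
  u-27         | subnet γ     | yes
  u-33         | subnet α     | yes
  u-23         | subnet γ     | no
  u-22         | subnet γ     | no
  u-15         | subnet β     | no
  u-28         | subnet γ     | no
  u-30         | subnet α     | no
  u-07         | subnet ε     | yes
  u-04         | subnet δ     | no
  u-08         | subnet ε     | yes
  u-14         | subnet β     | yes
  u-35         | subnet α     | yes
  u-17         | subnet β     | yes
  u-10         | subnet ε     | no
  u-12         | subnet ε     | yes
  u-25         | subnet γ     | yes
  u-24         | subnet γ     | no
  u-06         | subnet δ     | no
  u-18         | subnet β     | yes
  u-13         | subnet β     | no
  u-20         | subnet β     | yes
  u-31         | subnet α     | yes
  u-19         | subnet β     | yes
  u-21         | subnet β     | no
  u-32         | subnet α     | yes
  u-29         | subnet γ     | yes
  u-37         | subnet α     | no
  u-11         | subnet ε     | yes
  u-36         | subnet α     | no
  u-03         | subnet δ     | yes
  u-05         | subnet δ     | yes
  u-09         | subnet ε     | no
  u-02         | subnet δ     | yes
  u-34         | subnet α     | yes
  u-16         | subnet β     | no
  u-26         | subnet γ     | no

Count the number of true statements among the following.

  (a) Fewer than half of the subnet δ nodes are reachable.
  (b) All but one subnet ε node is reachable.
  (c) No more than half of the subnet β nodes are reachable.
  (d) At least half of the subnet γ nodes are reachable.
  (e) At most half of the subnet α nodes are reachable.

0

(a) subnet δ: |A| = 5, |A ∩ B| = 3; needs |A ∩ B| < |A ∖ B| — false.
(b) subnet ε: |A| = 6, |A ∩ B| = 4; needs |A ∖ B| = 1 — false.
(c) subnet β: |A| = 9, |A ∩ B| = 5; needs |A ∩ B| ≤ |A ∖ B| — false.
(d) subnet γ: |A| = 8, |A ∩ B| = 3; needs |A ∩ B| ≥ |A ∖ B| — false.
(e) subnet α: |A| = 8, |A ∩ B| = 5; needs |A ∩ B| ≤ |A ∖ B| — false.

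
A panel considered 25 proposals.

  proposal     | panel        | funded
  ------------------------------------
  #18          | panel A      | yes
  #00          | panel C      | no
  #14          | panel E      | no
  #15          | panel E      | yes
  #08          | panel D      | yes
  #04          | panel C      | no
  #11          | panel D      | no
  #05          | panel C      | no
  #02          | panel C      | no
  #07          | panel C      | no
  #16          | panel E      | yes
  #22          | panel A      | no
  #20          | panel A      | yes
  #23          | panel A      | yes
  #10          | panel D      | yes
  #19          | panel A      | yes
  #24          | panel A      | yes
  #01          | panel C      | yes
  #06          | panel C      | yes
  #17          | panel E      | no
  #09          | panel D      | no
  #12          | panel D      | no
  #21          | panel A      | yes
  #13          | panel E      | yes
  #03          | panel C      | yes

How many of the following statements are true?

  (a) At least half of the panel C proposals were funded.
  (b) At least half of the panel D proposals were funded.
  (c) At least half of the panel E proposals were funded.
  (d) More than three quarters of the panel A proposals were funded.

2

(a) panel C: |A| = 8, |A ∩ B| = 3; needs |A ∩ B| ≥ |A ∖ B| — false.
(b) panel D: |A| = 5, |A ∩ B| = 2; needs |A ∩ B| ≥ |A ∖ B| — false.
(c) panel E: |A| = 5, |A ∩ B| = 3; needs |A ∩ B| ≥ |A ∖ B| — true.
(d) panel A: |A| = 7, |A ∩ B| = 6; needs |A ∩ B| / |A| > 3/4 — true.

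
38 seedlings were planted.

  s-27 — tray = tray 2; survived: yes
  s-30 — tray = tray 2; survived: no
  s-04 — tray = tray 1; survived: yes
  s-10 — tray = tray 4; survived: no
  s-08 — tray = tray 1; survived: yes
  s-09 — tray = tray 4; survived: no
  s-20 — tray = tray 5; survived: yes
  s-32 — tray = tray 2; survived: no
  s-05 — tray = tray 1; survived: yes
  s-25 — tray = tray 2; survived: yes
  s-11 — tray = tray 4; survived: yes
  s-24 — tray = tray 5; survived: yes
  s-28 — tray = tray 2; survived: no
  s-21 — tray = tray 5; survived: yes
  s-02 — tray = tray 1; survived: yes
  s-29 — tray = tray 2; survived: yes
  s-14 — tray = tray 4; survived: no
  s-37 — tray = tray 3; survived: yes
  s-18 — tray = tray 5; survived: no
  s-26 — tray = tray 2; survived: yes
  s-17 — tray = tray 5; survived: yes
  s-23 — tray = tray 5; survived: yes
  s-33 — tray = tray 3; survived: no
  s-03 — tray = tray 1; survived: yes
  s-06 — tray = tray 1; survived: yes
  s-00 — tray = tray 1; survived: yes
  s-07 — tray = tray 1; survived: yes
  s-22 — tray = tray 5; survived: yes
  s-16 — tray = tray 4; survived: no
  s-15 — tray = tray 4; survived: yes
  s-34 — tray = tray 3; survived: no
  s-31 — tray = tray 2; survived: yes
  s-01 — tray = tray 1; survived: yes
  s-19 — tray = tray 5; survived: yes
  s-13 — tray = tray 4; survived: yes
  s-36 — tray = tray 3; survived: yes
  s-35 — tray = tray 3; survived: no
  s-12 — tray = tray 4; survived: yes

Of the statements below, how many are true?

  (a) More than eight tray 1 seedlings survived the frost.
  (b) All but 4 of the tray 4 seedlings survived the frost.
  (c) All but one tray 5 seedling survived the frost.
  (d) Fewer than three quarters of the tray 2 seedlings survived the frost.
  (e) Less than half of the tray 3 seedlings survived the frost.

(a) tray 1: |A| = 9, |A ∩ B| = 9; needs |A ∩ B| > 8 — true.
(b) tray 4: |A| = 8, |A ∩ B| = 4; needs |A ∖ B| = 4 — true.
(c) tray 5: |A| = 8, |A ∩ B| = 7; needs |A ∖ B| = 1 — true.
(d) tray 2: |A| = 8, |A ∩ B| = 5; needs |A ∩ B| / |A| < 3/4 — true.
(e) tray 3: |A| = 5, |A ∩ B| = 2; needs |A ∩ B| < |A ∖ B| — true.

5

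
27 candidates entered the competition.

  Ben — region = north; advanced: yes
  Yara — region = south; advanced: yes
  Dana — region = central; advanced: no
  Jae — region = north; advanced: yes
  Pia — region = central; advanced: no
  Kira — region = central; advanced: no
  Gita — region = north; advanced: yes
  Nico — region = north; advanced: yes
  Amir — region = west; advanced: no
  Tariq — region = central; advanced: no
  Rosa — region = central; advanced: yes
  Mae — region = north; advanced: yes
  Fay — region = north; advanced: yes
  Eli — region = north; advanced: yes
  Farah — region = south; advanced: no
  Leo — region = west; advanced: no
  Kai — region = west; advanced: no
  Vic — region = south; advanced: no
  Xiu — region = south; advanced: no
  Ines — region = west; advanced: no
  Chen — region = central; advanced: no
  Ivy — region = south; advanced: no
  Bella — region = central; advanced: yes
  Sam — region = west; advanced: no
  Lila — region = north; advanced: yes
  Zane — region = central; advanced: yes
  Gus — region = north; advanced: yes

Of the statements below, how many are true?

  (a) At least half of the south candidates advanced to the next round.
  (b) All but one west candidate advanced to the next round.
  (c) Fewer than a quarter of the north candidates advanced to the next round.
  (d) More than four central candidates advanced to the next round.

0

(a) south: |A| = 5, |A ∩ B| = 1; needs |A ∩ B| ≥ |A ∖ B| — false.
(b) west: |A| = 5, |A ∩ B| = 0; needs |A ∖ B| = 1 — false.
(c) north: |A| = 9, |A ∩ B| = 9; needs |A ∩ B| / |A| < 1/4 — false.
(d) central: |A| = 8, |A ∩ B| = 3; needs |A ∩ B| > 4 — false.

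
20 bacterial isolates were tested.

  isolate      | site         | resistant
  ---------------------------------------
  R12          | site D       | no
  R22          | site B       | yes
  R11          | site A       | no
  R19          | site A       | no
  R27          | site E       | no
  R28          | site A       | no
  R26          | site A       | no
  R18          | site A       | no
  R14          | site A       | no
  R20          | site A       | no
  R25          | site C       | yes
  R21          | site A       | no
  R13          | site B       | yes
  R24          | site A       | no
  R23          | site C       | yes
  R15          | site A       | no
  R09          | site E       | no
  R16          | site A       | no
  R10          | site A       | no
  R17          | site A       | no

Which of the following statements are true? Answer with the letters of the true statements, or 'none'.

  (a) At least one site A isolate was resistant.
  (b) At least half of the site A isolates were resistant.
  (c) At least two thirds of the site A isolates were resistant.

none

|A| = 13, |A ∩ B| = 0, |A ∖ B| = 13.
(a) A ∩ B ≠ ∅ (|A ∩ B| ≥ 1): fails.
(b) |A ∩ B| ≥ |A ∖ B|: fails.
(c) |A ∩ B| / |A| ≥ 2/3: fails.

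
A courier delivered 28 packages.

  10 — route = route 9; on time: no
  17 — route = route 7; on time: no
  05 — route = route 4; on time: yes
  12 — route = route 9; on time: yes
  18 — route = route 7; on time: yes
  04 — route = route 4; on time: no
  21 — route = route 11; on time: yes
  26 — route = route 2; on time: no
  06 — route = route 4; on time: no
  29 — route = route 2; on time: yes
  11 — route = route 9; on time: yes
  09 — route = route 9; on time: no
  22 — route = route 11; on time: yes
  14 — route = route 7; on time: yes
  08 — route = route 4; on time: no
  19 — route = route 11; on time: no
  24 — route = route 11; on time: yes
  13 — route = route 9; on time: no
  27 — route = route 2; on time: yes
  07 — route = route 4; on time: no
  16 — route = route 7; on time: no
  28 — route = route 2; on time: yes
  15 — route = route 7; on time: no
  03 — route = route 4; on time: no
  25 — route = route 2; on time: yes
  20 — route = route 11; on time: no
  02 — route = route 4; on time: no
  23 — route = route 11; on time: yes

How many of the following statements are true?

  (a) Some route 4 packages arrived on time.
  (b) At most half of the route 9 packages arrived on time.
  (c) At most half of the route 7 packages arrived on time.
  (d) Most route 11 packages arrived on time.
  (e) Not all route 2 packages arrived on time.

5

(a) route 4: |A| = 7, |A ∩ B| = 1; needs A ∩ B ≠ ∅ (|A ∩ B| ≥ 1) — true.
(b) route 9: |A| = 5, |A ∩ B| = 2; needs |A ∩ B| ≤ |A ∖ B| — true.
(c) route 7: |A| = 5, |A ∩ B| = 2; needs |A ∩ B| ≤ |A ∖ B| — true.
(d) route 11: |A| = 6, |A ∩ B| = 4; needs |A ∩ B| > |A ∖ B| — true.
(e) route 2: |A| = 5, |A ∩ B| = 4; needs A ⊄ B (|A ∖ B| ≥ 1) — true.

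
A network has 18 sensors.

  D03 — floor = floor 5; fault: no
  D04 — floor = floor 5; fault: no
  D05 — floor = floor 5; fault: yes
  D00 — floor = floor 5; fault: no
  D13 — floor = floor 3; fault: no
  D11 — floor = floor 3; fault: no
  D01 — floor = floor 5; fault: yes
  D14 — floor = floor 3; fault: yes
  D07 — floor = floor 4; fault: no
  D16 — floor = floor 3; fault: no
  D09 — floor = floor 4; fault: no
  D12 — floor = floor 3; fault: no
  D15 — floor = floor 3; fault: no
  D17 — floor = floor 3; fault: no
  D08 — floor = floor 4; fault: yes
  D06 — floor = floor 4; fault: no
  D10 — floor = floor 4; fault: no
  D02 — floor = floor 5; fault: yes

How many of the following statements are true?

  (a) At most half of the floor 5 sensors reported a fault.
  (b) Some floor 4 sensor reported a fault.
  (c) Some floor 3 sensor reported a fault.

(a) floor 5: |A| = 6, |A ∩ B| = 3; needs |A ∩ B| ≤ |A ∖ B| — true.
(b) floor 4: |A| = 5, |A ∩ B| = 1; needs A ∩ B ≠ ∅ (|A ∩ B| ≥ 1) — true.
(c) floor 3: |A| = 7, |A ∩ B| = 1; needs A ∩ B ≠ ∅ (|A ∩ B| ≥ 1) — true.

3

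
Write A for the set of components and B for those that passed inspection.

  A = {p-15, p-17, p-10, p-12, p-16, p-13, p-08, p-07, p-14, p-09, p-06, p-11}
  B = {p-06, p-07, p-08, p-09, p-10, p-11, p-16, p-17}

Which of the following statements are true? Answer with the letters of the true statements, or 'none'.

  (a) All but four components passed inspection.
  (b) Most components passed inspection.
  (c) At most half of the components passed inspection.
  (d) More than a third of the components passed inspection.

(a), (b), (d)

|A| = 12, |A ∩ B| = 8, |A ∖ B| = 4.
(a) |A ∖ B| = 4: holds.
(b) |A ∩ B| > |A ∖ B|: holds.
(c) |A ∩ B| ≤ |A ∖ B|: fails.
(d) |A ∩ B| / |A| > 1/3: holds.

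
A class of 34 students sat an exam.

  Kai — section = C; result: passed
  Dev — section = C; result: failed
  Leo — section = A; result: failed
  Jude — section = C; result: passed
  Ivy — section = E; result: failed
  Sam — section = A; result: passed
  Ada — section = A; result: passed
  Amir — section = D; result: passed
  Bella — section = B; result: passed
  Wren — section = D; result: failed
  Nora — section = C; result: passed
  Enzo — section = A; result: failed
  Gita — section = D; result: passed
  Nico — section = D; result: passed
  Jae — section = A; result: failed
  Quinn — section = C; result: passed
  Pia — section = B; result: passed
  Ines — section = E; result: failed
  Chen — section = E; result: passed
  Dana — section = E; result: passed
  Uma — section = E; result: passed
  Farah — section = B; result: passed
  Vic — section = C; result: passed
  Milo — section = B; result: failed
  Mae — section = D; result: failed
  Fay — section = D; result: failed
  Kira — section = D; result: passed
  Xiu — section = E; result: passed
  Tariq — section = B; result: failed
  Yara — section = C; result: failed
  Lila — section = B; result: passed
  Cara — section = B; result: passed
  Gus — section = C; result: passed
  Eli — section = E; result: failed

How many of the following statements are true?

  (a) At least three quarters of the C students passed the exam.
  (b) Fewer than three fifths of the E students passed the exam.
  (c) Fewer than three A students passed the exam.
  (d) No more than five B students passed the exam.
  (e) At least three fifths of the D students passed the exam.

4

(a) C: |A| = 8, |A ∩ B| = 6; needs |A ∩ B| / |A| ≥ 3/4 — true.
(b) E: |A| = 7, |A ∩ B| = 4; needs |A ∩ B| / |A| < 3/5 — true.
(c) A: |A| = 5, |A ∩ B| = 2; needs |A ∩ B| < 3 — true.
(d) B: |A| = 7, |A ∩ B| = 5; needs |A ∩ B| ≤ 5 — true.
(e) D: |A| = 7, |A ∩ B| = 4; needs |A ∩ B| / |A| ≥ 3/5 — false.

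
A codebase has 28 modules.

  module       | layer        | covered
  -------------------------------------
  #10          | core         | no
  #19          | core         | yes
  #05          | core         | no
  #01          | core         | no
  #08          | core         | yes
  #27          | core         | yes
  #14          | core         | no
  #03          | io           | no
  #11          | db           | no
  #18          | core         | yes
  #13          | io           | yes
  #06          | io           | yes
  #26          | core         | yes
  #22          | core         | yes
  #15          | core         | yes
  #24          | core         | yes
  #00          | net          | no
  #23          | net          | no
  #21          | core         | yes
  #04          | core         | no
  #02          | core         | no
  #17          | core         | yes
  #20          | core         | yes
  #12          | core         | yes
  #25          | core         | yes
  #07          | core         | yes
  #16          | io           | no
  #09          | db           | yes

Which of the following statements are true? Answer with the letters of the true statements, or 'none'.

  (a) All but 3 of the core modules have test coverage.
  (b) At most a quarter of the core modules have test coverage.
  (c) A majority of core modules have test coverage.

(c)

|A| = 20, |A ∩ B| = 14, |A ∖ B| = 6.
(a) |A ∖ B| = 3: fails.
(b) |A ∩ B| / |A| ≤ 1/4: fails.
(c) |A ∩ B| > |A ∖ B|: holds.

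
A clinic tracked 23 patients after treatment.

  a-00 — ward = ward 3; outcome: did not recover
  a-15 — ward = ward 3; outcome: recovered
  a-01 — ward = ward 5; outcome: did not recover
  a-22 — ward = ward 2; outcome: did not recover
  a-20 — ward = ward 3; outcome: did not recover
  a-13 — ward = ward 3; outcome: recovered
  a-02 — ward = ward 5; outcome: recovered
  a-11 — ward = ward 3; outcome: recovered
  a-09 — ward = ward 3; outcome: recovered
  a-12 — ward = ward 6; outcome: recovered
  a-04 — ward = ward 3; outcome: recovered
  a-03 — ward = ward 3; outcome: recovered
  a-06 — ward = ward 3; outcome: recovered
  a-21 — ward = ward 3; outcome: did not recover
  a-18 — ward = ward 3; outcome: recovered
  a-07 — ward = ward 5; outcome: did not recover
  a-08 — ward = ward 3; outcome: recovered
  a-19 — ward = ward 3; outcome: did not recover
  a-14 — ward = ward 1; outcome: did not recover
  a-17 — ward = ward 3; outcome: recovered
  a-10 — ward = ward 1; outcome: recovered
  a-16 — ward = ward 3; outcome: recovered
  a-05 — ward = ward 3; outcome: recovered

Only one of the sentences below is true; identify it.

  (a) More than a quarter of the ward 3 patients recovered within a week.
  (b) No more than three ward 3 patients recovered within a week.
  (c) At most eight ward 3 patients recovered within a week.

(a)

|A| = 16, |A ∩ B| = 12, |A ∖ B| = 4.
(a) requires |A ∩ B| / |A| > 1/4: true.
(b) requires |A ∩ B| ≤ 3: false.
(c) requires |A ∩ B| ≤ 8: false.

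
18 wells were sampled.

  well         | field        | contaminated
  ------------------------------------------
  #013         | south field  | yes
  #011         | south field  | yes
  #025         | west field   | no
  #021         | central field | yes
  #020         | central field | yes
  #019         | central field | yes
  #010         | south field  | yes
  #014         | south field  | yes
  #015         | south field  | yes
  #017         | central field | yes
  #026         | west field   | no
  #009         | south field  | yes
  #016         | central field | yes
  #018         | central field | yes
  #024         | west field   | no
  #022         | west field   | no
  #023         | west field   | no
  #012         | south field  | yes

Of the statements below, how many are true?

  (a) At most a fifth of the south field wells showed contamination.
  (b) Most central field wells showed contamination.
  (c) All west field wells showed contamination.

1

(a) south field: |A| = 7, |A ∩ B| = 7; needs |A ∩ B| / |A| ≤ 1/5 — false.
(b) central field: |A| = 6, |A ∩ B| = 6; needs |A ∩ B| > |A ∖ B| — true.
(c) west field: |A| = 5, |A ∩ B| = 0; needs A ⊆ B, i.e. every element of A is in B (|A ∖ B| = 0) — false.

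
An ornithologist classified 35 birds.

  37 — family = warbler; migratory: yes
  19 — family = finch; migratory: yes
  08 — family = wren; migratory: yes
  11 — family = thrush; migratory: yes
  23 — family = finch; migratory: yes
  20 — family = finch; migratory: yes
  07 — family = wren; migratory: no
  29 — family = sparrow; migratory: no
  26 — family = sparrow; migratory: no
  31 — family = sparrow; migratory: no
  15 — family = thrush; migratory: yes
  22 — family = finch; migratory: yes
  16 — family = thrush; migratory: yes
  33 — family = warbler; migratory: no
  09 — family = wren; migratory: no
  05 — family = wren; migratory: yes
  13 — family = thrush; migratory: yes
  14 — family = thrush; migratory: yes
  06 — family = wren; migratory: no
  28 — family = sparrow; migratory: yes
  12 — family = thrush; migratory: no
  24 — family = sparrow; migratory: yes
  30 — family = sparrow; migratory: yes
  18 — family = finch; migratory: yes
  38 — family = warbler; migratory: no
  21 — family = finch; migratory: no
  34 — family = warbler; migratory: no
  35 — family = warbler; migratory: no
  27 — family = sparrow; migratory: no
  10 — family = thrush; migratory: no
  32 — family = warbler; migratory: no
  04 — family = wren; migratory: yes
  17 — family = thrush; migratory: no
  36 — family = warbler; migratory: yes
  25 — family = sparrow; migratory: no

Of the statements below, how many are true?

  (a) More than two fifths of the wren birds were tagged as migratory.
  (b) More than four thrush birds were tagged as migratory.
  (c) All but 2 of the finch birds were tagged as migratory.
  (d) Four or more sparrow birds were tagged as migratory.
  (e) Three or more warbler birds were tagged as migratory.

2

(a) wren: |A| = 6, |A ∩ B| = 3; needs |A ∩ B| / |A| > 2/5 — true.
(b) thrush: |A| = 8, |A ∩ B| = 5; needs |A ∩ B| > 4 — true.
(c) finch: |A| = 6, |A ∩ B| = 5; needs |A ∖ B| = 2 — false.
(d) sparrow: |A| = 8, |A ∩ B| = 3; needs |A ∩ B| ≥ 4 — false.
(e) warbler: |A| = 7, |A ∩ B| = 2; needs |A ∩ B| ≥ 3 — false.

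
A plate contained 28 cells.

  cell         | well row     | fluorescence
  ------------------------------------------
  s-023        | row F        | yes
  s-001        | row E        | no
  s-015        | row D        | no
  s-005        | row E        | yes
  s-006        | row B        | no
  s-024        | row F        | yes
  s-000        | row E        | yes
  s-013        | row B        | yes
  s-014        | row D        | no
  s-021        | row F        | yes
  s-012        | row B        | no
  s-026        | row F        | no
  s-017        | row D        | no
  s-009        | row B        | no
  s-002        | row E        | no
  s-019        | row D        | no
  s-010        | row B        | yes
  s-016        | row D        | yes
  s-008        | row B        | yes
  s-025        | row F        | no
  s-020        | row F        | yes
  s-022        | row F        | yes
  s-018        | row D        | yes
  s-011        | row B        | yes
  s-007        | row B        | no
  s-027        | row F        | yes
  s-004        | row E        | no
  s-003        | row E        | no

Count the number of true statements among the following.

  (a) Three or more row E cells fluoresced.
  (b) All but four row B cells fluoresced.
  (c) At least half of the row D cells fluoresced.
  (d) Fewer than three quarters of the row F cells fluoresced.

1

(a) row E: |A| = 6, |A ∩ B| = 2; needs |A ∩ B| ≥ 3 — false.
(b) row B: |A| = 8, |A ∩ B| = 4; needs |A ∖ B| = 4 — true.
(c) row D: |A| = 6, |A ∩ B| = 2; needs |A ∩ B| ≥ |A ∖ B| — false.
(d) row F: |A| = 8, |A ∩ B| = 6; needs |A ∩ B| / |A| < 3/4 — false.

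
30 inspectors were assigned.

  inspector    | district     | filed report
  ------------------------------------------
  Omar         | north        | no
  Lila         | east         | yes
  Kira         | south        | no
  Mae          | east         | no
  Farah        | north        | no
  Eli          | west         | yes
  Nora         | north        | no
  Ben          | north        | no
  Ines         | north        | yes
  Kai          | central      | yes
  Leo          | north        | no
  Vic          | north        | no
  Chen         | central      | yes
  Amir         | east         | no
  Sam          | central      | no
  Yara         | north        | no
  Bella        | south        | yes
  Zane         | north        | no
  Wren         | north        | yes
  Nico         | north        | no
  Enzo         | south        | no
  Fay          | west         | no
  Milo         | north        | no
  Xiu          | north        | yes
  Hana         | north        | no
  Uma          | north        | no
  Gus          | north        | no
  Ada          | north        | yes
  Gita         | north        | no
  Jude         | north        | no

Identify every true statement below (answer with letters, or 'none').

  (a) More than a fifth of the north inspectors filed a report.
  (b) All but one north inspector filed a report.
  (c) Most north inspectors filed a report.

(a)

|A| = 19, |A ∩ B| = 4, |A ∖ B| = 15.
(a) |A ∩ B| / |A| > 1/5: holds.
(b) |A ∖ B| = 1: fails.
(c) |A ∩ B| > |A ∖ B|: fails.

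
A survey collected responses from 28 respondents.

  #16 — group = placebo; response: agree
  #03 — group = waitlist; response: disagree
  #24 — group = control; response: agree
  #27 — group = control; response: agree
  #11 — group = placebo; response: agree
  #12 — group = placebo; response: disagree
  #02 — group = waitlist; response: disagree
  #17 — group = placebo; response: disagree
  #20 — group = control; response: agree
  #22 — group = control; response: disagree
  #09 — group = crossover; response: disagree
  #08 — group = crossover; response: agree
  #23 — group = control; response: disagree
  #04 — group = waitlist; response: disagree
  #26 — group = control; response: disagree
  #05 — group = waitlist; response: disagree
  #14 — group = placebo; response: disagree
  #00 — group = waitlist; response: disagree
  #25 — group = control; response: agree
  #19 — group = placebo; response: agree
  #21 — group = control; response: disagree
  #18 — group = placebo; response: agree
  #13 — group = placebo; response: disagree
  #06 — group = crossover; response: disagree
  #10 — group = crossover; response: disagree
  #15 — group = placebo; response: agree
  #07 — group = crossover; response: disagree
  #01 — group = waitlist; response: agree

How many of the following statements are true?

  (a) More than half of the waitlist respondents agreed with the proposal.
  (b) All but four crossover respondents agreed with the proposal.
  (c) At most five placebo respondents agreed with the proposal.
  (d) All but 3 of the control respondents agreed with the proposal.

2

(a) waitlist: |A| = 6, |A ∩ B| = 1; needs |A ∩ B| > |A ∖ B| — false.
(b) crossover: |A| = 5, |A ∩ B| = 1; needs |A ∖ B| = 4 — true.
(c) placebo: |A| = 9, |A ∩ B| = 5; needs |A ∩ B| ≤ 5 — true.
(d) control: |A| = 8, |A ∩ B| = 4; needs |A ∖ B| = 3 — false.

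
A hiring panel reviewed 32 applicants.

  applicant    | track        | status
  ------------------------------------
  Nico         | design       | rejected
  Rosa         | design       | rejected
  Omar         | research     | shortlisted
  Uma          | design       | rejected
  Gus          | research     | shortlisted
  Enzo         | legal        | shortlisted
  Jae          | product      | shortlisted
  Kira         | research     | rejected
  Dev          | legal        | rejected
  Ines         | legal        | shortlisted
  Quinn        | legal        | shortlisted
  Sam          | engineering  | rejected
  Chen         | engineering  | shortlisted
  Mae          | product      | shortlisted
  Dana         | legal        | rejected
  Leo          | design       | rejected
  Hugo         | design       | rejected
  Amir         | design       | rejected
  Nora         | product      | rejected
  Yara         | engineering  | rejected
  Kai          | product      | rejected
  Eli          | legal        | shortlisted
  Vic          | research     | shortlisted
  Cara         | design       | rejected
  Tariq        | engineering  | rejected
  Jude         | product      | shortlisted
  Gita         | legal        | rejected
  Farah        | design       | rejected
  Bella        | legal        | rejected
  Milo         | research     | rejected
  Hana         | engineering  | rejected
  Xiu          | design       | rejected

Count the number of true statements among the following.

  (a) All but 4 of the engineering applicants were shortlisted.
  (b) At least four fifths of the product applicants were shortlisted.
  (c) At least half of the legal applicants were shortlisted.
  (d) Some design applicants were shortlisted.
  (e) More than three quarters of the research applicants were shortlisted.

2

(a) engineering: |A| = 5, |A ∩ B| = 1; needs |A ∖ B| = 4 — true.
(b) product: |A| = 5, |A ∩ B| = 3; needs |A ∩ B| / |A| ≥ 4/5 — false.
(c) legal: |A| = 8, |A ∩ B| = 4; needs |A ∩ B| ≥ |A ∖ B| — true.
(d) design: |A| = 9, |A ∩ B| = 0; needs A ∩ B ≠ ∅ (|A ∩ B| ≥ 1) — false.
(e) research: |A| = 5, |A ∩ B| = 3; needs |A ∩ B| / |A| > 3/4 — false.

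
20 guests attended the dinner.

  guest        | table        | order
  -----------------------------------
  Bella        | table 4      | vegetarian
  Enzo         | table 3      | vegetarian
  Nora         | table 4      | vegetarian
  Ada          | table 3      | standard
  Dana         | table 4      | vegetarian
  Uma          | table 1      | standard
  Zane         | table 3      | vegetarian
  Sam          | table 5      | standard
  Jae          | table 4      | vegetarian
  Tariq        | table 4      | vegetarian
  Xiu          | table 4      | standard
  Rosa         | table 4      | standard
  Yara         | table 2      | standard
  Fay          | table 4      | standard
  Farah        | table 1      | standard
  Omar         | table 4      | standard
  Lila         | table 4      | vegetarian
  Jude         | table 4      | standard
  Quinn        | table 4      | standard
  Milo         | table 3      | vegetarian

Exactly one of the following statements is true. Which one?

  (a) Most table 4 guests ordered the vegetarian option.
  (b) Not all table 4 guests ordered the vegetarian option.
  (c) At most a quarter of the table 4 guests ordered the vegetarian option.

|A| = 12, |A ∩ B| = 6, |A ∖ B| = 6.
(a) requires |A ∩ B| > |A ∖ B|: false.
(b) requires A ⊄ B (|A ∖ B| ≥ 1): true.
(c) requires |A ∩ B| / |A| ≤ 1/4: false.

(b)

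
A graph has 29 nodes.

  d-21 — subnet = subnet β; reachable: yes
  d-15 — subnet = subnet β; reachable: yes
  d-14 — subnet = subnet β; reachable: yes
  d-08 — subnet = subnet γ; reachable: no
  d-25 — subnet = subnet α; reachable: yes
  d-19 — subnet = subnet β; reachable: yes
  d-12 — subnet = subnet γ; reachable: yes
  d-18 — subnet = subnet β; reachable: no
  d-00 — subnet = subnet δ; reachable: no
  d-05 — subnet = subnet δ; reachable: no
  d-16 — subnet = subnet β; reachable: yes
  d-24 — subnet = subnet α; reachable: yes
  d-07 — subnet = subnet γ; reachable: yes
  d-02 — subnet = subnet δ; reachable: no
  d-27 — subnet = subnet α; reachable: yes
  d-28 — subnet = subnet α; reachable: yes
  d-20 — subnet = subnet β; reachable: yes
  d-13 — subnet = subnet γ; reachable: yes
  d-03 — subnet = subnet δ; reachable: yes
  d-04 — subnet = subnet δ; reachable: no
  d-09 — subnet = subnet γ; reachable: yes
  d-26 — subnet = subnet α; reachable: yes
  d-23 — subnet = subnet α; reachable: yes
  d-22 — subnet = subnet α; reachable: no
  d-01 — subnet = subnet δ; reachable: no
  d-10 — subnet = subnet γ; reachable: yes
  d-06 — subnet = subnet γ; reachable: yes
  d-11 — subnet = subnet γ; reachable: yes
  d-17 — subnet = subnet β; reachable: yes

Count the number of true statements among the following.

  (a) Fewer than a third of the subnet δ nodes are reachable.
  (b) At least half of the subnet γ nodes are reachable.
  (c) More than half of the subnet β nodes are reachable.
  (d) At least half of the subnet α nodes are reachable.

(a) subnet δ: |A| = 6, |A ∩ B| = 1; needs |A ∩ B| / |A| < 1/3 — true.
(b) subnet γ: |A| = 8, |A ∩ B| = 7; needs |A ∩ B| ≥ |A ∖ B| — true.
(c) subnet β: |A| = 8, |A ∩ B| = 7; needs |A ∩ B| > |A ∖ B| — true.
(d) subnet α: |A| = 7, |A ∩ B| = 6; needs |A ∩ B| ≥ |A ∖ B| — true.

4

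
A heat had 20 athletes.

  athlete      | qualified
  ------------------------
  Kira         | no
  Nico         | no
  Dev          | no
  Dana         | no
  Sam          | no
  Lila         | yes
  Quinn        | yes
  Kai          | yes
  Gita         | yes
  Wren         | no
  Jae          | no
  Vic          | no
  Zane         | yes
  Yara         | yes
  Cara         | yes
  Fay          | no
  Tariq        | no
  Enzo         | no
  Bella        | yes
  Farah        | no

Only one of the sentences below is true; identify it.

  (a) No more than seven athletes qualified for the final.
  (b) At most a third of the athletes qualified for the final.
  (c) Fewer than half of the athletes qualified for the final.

|A| = 20, |A ∩ B| = 8, |A ∖ B| = 12.
(a) requires |A ∩ B| ≤ 7: false.
(b) requires |A ∩ B| / |A| ≤ 1/3: false.
(c) requires |A ∩ B| < |A ∖ B|: true.

(c)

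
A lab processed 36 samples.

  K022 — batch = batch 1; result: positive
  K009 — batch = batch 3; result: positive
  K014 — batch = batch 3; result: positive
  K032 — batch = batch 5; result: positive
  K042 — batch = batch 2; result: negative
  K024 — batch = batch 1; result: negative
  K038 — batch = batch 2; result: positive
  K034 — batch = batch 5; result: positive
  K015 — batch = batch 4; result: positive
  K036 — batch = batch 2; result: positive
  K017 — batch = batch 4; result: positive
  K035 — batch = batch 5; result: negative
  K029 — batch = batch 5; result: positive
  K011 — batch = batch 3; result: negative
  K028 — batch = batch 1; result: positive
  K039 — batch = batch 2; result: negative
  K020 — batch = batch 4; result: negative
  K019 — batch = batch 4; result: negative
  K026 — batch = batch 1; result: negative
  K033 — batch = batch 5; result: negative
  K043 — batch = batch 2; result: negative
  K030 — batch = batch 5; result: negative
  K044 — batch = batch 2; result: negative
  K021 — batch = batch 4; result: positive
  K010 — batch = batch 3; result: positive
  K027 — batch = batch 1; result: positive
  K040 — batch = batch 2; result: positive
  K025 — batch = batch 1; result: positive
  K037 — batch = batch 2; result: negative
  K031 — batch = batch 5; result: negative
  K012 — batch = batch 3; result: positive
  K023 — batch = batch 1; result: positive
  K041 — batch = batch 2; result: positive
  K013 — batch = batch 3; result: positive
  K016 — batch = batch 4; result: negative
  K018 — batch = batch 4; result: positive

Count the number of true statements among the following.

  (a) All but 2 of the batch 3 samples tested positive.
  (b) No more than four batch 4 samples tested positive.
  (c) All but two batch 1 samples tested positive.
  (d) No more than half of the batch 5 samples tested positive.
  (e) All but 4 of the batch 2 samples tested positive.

(a) batch 3: |A| = 6, |A ∩ B| = 5; needs |A ∖ B| = 2 — false.
(b) batch 4: |A| = 7, |A ∩ B| = 4; needs |A ∩ B| ≤ 4 — true.
(c) batch 1: |A| = 7, |A ∩ B| = 5; needs |A ∖ B| = 2 — true.
(d) batch 5: |A| = 7, |A ∩ B| = 3; needs |A ∩ B| ≤ |A ∖ B| — true.
(e) batch 2: |A| = 9, |A ∩ B| = 4; needs |A ∖ B| = 4 — false.

3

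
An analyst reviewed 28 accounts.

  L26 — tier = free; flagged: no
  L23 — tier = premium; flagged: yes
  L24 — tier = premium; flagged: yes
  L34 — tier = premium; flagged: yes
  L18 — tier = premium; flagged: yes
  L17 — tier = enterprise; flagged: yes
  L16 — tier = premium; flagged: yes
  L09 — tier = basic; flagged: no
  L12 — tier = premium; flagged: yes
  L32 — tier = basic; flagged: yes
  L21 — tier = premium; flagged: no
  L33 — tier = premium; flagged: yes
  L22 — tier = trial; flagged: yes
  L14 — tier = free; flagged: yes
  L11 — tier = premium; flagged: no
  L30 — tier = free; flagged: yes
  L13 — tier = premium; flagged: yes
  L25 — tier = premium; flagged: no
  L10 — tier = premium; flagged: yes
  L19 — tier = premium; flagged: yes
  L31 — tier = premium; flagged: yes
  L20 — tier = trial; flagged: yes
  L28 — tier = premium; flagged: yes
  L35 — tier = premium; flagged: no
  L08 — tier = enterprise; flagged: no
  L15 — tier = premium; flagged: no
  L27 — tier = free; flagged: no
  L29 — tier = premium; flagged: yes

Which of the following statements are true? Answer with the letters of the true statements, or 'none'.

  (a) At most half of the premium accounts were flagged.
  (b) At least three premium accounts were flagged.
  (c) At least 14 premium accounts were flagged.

|A| = 18, |A ∩ B| = 13, |A ∖ B| = 5.
(a) |A ∩ B| ≤ |A ∖ B|: fails.
(b) |A ∩ B| ≥ 3: holds.
(c) |A ∩ B| ≥ 14: fails.

(b)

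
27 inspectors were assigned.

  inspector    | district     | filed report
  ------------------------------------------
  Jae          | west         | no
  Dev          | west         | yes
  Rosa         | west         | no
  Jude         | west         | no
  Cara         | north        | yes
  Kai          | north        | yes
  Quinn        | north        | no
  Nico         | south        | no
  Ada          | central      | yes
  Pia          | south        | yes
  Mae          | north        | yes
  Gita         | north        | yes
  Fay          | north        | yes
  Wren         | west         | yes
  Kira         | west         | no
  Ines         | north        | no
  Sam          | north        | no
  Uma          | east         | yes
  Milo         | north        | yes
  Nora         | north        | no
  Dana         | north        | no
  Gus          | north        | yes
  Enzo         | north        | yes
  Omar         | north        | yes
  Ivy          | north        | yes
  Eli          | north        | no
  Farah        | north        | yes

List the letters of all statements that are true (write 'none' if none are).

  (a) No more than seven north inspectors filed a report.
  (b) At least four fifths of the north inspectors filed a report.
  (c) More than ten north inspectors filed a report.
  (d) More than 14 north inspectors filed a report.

|A| = 17, |A ∩ B| = 11, |A ∖ B| = 6.
(a) |A ∩ B| ≤ 7: fails.
(b) |A ∩ B| / |A| ≥ 4/5: fails.
(c) |A ∩ B| > 10: holds.
(d) |A ∩ B| > 14: fails.

(c)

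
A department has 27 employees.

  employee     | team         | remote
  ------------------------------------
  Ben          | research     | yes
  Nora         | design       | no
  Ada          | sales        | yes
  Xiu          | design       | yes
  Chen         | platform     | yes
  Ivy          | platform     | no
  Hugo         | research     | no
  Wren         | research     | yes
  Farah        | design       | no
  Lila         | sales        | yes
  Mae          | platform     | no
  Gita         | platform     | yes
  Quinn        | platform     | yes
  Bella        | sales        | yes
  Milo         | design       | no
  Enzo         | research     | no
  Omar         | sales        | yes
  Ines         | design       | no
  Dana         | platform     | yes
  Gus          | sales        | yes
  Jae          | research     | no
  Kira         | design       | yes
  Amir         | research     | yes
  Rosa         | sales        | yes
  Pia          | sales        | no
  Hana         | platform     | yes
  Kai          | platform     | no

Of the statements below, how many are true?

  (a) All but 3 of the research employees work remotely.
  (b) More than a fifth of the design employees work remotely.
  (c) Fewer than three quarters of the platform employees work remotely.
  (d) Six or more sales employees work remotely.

4

(a) research: |A| = 6, |A ∩ B| = 3; needs |A ∖ B| = 3 — true.
(b) design: |A| = 6, |A ∩ B| = 2; needs |A ∩ B| / |A| > 1/5 — true.
(c) platform: |A| = 8, |A ∩ B| = 5; needs |A ∩ B| / |A| < 3/4 — true.
(d) sales: |A| = 7, |A ∩ B| = 6; needs |A ∩ B| ≥ 6 — true.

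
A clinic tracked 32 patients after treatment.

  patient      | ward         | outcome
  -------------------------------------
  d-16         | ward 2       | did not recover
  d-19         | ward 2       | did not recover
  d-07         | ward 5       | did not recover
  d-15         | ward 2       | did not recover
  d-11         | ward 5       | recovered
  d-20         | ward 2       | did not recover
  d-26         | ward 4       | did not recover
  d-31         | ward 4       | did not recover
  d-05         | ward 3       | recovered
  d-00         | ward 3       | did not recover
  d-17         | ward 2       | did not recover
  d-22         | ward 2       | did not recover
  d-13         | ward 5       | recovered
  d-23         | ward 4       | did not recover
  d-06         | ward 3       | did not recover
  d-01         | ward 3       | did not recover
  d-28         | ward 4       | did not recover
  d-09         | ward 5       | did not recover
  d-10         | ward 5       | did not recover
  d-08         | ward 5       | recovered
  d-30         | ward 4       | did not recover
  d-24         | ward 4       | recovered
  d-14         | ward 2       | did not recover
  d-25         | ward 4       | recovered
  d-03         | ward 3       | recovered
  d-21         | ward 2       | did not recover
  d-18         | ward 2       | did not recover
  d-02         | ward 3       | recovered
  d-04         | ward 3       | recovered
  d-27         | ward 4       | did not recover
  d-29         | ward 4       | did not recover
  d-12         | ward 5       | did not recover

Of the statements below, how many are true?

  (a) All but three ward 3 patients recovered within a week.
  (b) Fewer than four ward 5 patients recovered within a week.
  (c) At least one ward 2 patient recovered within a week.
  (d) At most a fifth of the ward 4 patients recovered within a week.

(a) ward 3: |A| = 7, |A ∩ B| = 4; needs |A ∖ B| = 3 — true.
(b) ward 5: |A| = 7, |A ∩ B| = 3; needs |A ∩ B| < 4 — true.
(c) ward 2: |A| = 9, |A ∩ B| = 0; needs A ∩ B ≠ ∅ (|A ∩ B| ≥ 1) — false.
(d) ward 4: |A| = 9, |A ∩ B| = 2; needs |A ∩ B| / |A| ≤ 1/5 — false.

2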